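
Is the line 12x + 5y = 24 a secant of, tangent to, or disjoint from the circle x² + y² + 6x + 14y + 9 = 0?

Centre (−3, −7), r² = 49. Distance² from centre to line = (−95)²/169 = 9025/169.
Since d² > r², the line lies outside the circle.

disjoint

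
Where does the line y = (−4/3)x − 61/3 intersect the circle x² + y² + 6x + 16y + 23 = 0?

From the line, y = (−61 − 4x)/3. Substituting:
25x² + 350x + 1000 = 0  ⟹  x² + 14x + 40 = 0
x = −4 or x = −10, giving (−4, −15) and (−10, −7).

(−10, −7) and (−4, −15)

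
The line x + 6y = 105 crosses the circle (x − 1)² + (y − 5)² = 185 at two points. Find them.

From the line, y = (105 − x)/6. Substituting:
37x² − 222x − 999 = 0  ⟹  x² − 6x − 27 = 0
x = 9 or x = −3, giving (9, 16) and (−3, 18).

(−3, 18) and (9, 16)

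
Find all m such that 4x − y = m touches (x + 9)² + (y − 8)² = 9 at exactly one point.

Tangency holds when the distance from the centre (−9, 8) to the line equals the radius 3:
|4·(−9) − 1·8 − m| / √17 = 3
|m − (−44)| = 3√17.

m = −44 ± 3√17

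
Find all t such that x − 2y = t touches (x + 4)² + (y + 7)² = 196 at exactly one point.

t = 10 ± 14√5

The line touches the circle iff its distance from (−4, −7) is 14:
|1·(−4) − 2·(−7) − t| / √5 = 14
|t − (10)| = 14√5.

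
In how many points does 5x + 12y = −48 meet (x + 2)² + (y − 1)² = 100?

2

Centre (−2, 1), r² = 100. Distance² from centre to line = (50)²/169 = 2500/169.
Since d² < r², the line cuts the circle twice.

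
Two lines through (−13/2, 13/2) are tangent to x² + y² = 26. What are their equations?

x + 5y = 26 and 5x + y = −26

A line y − (13/2) = m(x − (−13/2)) is tangent when its distance from (0, 0) is √26:
(13/2m − (−13/2))² = 26(m² + 1)
5m² + 26m + 5 = 0, so m = −1/5 or m = −5.
With m = −1/5: x + 5y = 26. With m = −5: 5x + y = −26.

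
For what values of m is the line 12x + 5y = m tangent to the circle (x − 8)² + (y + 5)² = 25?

m = 6 or m = 136

The line touches the circle iff its distance from (8, −5) is 5:
|12·8 + 5·(−5) − m| / √169 = 5
|m − (71)| = 5·13, so m = 136 or m = 6.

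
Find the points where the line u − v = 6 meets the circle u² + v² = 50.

(−1, −7) and (7, 1)

Substitute v = u − 6:
2u² − 12u − 14 = 0  ⟹  u² − 6u − 7 = 0
u = 7 or u = −1, giving (7, 1) and (−1, −7).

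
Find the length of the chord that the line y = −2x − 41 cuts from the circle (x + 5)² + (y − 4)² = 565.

The distance from (−5, 4) to the line is 35/√5, and r² = 565.
Chord = 2√(r² − d²) = 2·√(320) = 16√5.

16√5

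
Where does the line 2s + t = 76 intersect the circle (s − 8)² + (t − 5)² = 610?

(29, 18) and (31, 14)

Substitute t = −2s + 76:
5s² − 300s + 4495 = 0  ⟹  s² − 60s + 899 = 0
s = 31 or s = 29, giving (31, 14) and (29, 18).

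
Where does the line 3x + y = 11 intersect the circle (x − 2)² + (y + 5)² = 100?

(2, 5) and (8, −13)

Substitute y = −3x + 11:
10x² − 100x + 160 = 0  ⟹  x² − 10x + 16 = 0
x = 8 or x = 2, giving (8, −13) and (2, 5).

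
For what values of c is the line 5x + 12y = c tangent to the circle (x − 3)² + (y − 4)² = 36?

c = −15 or c = 141

For a tangent, require d(centre, line) = r = 6.
|5·3 + 12·4 − c| / √169 = 6
|c − (63)| = 6·13, so c = 141 or c = −15.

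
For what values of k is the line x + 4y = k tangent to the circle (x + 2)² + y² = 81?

For a tangent, require d(centre, line) = r = 9.
|1·(−2) + 4·0 − k| / √17 = 9
|k − (−2)| = 9√17.

k = −2 ± 9√17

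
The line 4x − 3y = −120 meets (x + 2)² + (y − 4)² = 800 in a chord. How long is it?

40

Express y = (120 + 4x)/3 and substitute into the circle:
25x² + 900x + 4500 = 0  ⟹  x² + 36x + 180 = 0
x = −6 or x = −30, giving (−6, 32) and (−30, 0).
|(−6, 32) − (−30, 0)| = √((24)² + (32)²) = 40.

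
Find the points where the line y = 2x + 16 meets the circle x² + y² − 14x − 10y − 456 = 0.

(−12, −8) and (6, 28)

Express y = 2x + 16 and substitute into the circle:
5x² + 30x − 360 = 0  ⟹  x² + 6x − 72 = 0
x = 6 or x = −12, giving (6, 28) and (−12, −8).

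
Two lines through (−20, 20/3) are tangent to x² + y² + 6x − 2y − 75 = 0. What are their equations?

A line y − (20/3) = m(x − (−20)) is tangent when its distance from (−3, 1) is √85:
[m·(17) − (−17/3)]² = 85(m² + 1)
54m² + 51m − 14 = 0, so m = 2/9 or m = −7/6.
With m = 2/9: 2x − 9y = −100. With m = −7/6: 7x + 6y = −100.

2x − 9y = −100 and 7x + 6y = −100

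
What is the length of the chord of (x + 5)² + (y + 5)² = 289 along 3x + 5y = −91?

5√34

The distance from (−5, −5) to the line is 51/√34, and r² = 289.
Half the chord is √(r² − d²) = √(425/2), so the full chord is 5√34.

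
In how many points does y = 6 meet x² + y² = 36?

1

Substituting the line into the circle gives x² = 0.
Δ = 0 − 0 = 0.
A repeated root: the line is tangent.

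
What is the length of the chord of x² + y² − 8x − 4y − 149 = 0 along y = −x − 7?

From the line, y = −x − 7. Substituting:
2x² + 10x − 72 = 0  ⟹  x² + 5x − 36 = 0
x = 4 or x = −9, giving (4, −11) and (−9, 2).
|(4, −11) − (−9, 2)| = √((13)² + (−13)²) = 13√2.

13√2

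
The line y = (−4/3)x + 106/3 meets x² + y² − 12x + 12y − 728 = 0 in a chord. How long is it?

Substitute y = (106 − 4x)/3:
25x² − 1100x + 8500 = 0  ⟹  x² − 44x + 340 = 0
x = 34 or x = 10, giving (34, −10) and (10, 22).
|(34, −10) − (10, 22)| = √((24)² + (−32)²) = 40.

40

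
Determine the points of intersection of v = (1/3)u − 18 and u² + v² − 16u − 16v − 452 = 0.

From the line, v = (−54 + u)/3. Substituting:
10u² − 300u + 1440 = 0  ⟹  u² − 30u + 144 = 0
u = 24 or u = 6, giving (24, −10) and (6, −16).

(6, −16) and (24, −10)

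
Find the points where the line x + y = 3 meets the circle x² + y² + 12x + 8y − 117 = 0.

(−6, 9) and (7, −4)

Substitute y = −x + 3:
2x² − 2x − 84 = 0  ⟹  x² − x − 42 = 0
x = 7 or x = −6, giving (7, −4) and (−6, 9).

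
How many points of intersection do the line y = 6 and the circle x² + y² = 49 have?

2

Substituting the line into the circle gives x² − 13 = 0.
Δ = 0 − (−52) = 52.
Two real roots: the line is a secant.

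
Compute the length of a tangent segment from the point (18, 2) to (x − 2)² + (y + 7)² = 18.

√319

The centre is (2, −7) and r = 3√2. The square of the distance from P to the centre is 256 + 81 = 337.
Power of the point: PT² = |PO|² − r² = 319, so PT = √319.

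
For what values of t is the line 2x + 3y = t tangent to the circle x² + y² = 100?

For a tangent, require d(centre, line) = r = 10.
|2·0 + 3·0 − t| / √13 = 10
|t| = 10√13.

t = ±10√13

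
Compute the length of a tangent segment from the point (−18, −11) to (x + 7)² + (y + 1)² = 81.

2√35

The centre is (−7, −1) and r = 9. The square of the distance from P to the centre is 121 + 100 = 221.
By the tangent–radius right angle, tangent length = √(|PO|² − r²) = √140 = 2√35.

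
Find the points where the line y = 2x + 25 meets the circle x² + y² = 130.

(−11, 3) and (−9, 7)

From the line, y = 2x + 25. Substituting:
5x² + 100x + 495 = 0  ⟹  x² + 20x + 99 = 0
x = −9 or x = −11, giving (−9, 7) and (−11, 3).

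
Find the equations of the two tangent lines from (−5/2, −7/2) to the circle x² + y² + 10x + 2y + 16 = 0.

Let a tangent through (−5/2, −7/2) have slope m. Its distance from (−5, −1) must equal √10:
[m·(−5/2) − (5/2)]² = 10(m² + 1)
3m² − 10m + 3 = 0, so m = 3 or m = 1/3.
With m = 3: 3x − y = −4. With m = 1/3: x − 3y = 8.

3x − y = −4 and x − 3y = 8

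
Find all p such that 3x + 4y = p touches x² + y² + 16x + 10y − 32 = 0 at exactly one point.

Tangency holds when the distance from the centre (−8, −5) to the line equals the radius 11:
|3·(−8) + 4·(−5) − p| / √25 = 11
|p − (−44)| = 11·5, so p = 11 or p = −99.

p = −99 or p = 11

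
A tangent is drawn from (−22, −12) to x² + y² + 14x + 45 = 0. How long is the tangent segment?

The centre is (−7, 0) and r = 2. The square of the distance from P to the centre is 225 + 144 = 369.
Power of the point: PT² = |PO|² − r² = 365, so PT = √365.

√365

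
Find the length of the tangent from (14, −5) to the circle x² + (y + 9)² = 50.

With centre O = (0, −9), |OP|² = 212 and r² = 50.
Power of the point: PT² = |PO|² − r² = 162, so PT = 9√2.

9√2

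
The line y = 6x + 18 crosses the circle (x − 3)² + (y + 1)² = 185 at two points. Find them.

(−5, −12) and (−1, 12)

Express y = 6x + 18 and substitute into the circle:
37x² + 222x + 185 = 0  ⟹  x² + 6x + 5 = 0
x = −1 or x = −5, giving (−1, 12) and (−5, −12).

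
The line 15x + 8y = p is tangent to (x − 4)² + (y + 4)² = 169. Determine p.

p = −193 or p = 249

For a tangent, require d(centre, line) = r = 13.
|15·4 + 8·(−4) − p| / √289 = 13
|p − (28)| = 13·17, so p = 249 or p = −193.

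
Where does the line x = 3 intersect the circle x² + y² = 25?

The line gives x = 3. Substituting into the circle:
y² − 16 = 0
y = 4 or y = −4, giving (3, 4) and (3, −4).

(3, −4) and (3, 4)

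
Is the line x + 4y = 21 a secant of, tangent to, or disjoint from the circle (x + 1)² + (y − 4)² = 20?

secant

Centre (−1, 4), r² = 20. Distance² from centre to line = (−6)²/17 = 36/17.
Since d² < r², the line cuts the circle twice.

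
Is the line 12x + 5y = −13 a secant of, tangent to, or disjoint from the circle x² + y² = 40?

Substituting the line into the circle gives 169x² + 312x − 831 = 0.
Discriminant = (312)² − 4·169·(−831) = 659100 > 0.
Two real roots: the line is a secant.

secant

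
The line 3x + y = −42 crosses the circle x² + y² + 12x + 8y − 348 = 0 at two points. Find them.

Express y = −3x − 42 and substitute into the circle:
10x² + 240x + 1080 = 0  ⟹  x² + 24x + 108 = 0
x = −6 or x = −18, giving (−6, −24) and (−18, 12).

(−18, 12) and (−6, −24)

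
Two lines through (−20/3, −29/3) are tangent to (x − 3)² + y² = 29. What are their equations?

2x − 5y = 35 and 5x − 2y = −14

Write the tangent as mx − y + (−29/3 − m·(−20/3)) = 0 and set its distance from the centre to √29:
[m·(29/3) − (29/3)]² = 29(m² + 1)
10m² − 29m + 10 = 0, so m = 2/5 or m = 5/2.
With m = 2/5: 2x − 5y = 35. With m = 5/2: 5x − 2y = −14.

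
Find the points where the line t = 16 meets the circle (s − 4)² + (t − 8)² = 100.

From the line, t = 16. Substituting:
s² − 8s − 20 = 0
s = 10 or s = −2, giving (10, 16) and (−2, 16).

(−2, 16) and (10, 16)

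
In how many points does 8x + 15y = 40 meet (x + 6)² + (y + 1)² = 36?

Substituting the line into the circle gives 289x² + 1820x + 3025 = 0.
Discriminant = (1820)² − 4·289·(3025) = −184500 < 0.
No real roots: the line does not meet the circle.

0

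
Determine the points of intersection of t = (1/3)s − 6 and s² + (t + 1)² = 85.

Substitute t = (−18 + s)/3:
10s² − 30s − 540 = 0  ⟹  s² − 3s − 54 = 0
s = 9 or s = −6, giving (9, −3) and (−6, −8).

(−6, −8) and (9, −3)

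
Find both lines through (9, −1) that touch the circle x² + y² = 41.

A line y − (−1) = m(x − (9)) is tangent when its distance from (0, 0) is √41:
[m·(−9) − (1)]² = 41(m² + 1)
20m² + 9m − 20 = 0, so m = −5/4 or m = 4/5.
With m = −5/4: 5x + 4y = 41. With m = 4/5: 4x − 5y = 41.

5x + 4y = 41 and 4x − 5y = 41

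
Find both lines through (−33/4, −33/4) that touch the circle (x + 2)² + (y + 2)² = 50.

Write the tangent as mx − y + (−33/4 − m·(−33/4)) = 0 and set its distance from the centre to 5√2:
(25/4m − (25/4))² = 50(m² + 1)
7m² + 50m + 7 = 0, so m = −1/7 or m = −7.
Through (−33/4, −33/4) these give x + 7y = −66 and 7x + y = −66.

x + 7y = −66 and 7x + y = −66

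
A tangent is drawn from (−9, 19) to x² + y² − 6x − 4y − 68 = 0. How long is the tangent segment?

The centre is (3, 2) and r = 9. The square of the distance from P to the centre is 144 + 289 = 433.
Power of the point: PT² = |PO|² − r² = 352, so PT = 4√22.

4√22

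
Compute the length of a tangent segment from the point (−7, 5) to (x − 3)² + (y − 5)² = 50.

5√2

With centre O = (3, 5), |OP|² = 100 and r² = 50.
Power of the point: PT² = |PO|² − r² = 50, so PT = 5√2.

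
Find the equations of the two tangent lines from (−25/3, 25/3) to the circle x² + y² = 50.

7x + y = −50 and x + 7y = 50

A line y − (25/3) = m(x − (−25/3)) is tangent when its distance from (0, 0) is 5√2:
(25/3m − (−25/3))² = 50(m² + 1)
7m² + 50m + 7 = 0, so m = −7 or m = −1/7.
With m = −7: 7x + y = −50. With m = −1/7: x + 7y = 50.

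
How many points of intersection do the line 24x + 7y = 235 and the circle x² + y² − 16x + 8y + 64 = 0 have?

2

Centre (8, −4), r² = 16. Distance² from centre to line = (−71)²/625 = 5041/625.
Since d² < r², the line cuts the circle twice.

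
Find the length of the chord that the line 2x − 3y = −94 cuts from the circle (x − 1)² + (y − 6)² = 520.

Substitute y = (94 + 2x)/3:
13x² + 286x + 1105 = 0  ⟹  x² + 22x + 85 = 0
x = −5 or x = −17, giving (−5, 28) and (−17, 20).
|(−5, 28) − (−17, 20)| = √((12)² + (8)²) = 4√13.

4√13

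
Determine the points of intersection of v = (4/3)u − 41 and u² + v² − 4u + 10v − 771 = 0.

(6, −33) and (30, −1)

Express v = (−123 + 4u)/3 and substitute into the circle:
25u² − 900u + 4500 = 0  ⟹  u² − 36u + 180 = 0
u = 30 or u = 6, giving (30, −1) and (6, −33).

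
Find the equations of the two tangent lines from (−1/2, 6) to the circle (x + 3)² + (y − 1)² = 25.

Let a tangent through (−1/2, 6) have slope m. Its distance from (−3, 1) must equal 5:
(−5/2m − (−5))² = 25(m² + 1)
3m² + 4m = 0, so m = −4/3 or m = 0.
With m = −4/3: 4x + 3y = 16. With m = 0: y = 6.

4x + 3y = 16 and y = 6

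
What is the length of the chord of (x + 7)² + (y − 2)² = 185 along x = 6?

The line gives x = 6. Substituting into the circle:
y² − 4y − 12 = 0
y = 6 or y = −2, giving (6, 6) and (6, −2).
|(6, 6) − (6, −2)| = √((0)² + (8)²) = 8.

8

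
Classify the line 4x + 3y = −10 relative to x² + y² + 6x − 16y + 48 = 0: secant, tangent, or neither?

d² = (4·(−3) + 3·8 − (−10))²/25 = 484/25; r² = 25.
Since d² < r², the line cuts the circle twice.

secant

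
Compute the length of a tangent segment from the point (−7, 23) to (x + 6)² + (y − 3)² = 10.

The centre is (−6, 3) and r = √10. The square of the distance from P to the centre is 1 + 400 = 401.
Power of the point: PT² = |PO|² − r² = 391, so PT = √391.

√391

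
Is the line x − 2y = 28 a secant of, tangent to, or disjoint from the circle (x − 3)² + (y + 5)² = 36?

Substituting the line into the circle gives 5x² − 60x + 216 = 0.
Discriminant = (−60)² − 4·5·(216) = −720 < 0.
No real roots: the line does not meet the circle.

disjoint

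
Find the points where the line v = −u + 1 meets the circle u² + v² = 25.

(−3, 4) and (4, −3)

Express v = −u + 1 and substitute into the circle:
2u² − 2u − 24 = 0  ⟹  u² − u − 12 = 0
u = 4 or u = −3, giving (4, −3) and (−3, 4).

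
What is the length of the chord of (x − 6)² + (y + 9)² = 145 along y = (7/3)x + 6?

Express y = (18 + 7x)/3 and substitute into the circle:
58x² + 522x + 1044 = 0  ⟹  x² + 9x + 18 = 0
x = −3 or x = −6, giving (−3, −1) and (−6, −8).
Chord length = distance between (−3, −1) and (−6, −8) = √58 = √58.

√58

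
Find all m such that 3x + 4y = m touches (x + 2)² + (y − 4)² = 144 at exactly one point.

The line touches the circle iff its distance from (−2, 4) is 12:
|3·(−2) + 4·4 − m| / √25 = 12
|m − (10)| = 12·5, so m = 70 or m = −50.

m = −50 or m = 70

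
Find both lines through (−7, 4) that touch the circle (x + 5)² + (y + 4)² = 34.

5x − 3y = −47 and 3x + 5y = −1

Let a tangent through (−7, 4) have slope m. Its distance from (−5, −4) must equal √34:
[m·(2) − (−8)]² = 34(m² + 1)
15m² − 16m − 15 = 0, so m = 5/3 or m = −3/5.
With m = 5/3: 5x − 3y = −47. With m = −3/5: 3x + 5y = −1.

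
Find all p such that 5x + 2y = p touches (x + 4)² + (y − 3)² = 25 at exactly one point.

Tangency holds when the distance from the centre (−4, 3) to the line equals the radius 5:
|5·(−4) + 2·3 − p| / √29 = 5
|p − (−14)| = 5√29.

p = −14 ± 5√29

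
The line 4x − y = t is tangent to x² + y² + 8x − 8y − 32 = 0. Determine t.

Tangency holds when the distance from the centre (−4, 4) to the line equals the radius 8:
|4·(−4) − 1·4 − t| / √17 = 8
|t − (−20)| = 8√17.

t = −20 ± 8√17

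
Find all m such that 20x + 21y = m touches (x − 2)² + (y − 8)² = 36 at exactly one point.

Tangency holds when the distance from the centre (2, 8) to the line equals the radius 6:
|20·2 + 21·8 − m| / √841 = 6
|m − (208)| = 6·29, so m = 382 or m = 34.

m = 34 or m = 382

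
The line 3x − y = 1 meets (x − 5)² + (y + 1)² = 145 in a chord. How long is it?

7√10

Substitute y = 3x − 1:
10x² − 10x − 120 = 0  ⟹  x² − x − 12 = 0
x = 4 or x = −3, giving (4, 11) and (−3, −10).
|(4, 11) − (−3, −10)| = √((7)² + (21)²) = 7√10.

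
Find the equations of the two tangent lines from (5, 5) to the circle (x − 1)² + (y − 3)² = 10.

x + 3y = 20 and 3x − y = 10

Write the tangent as mx − y + (5 − m·(5)) = 0 and set its distance from the centre to √10:
[m·(−4) − (−2)]² = 10(m² + 1)
3m² − 8m − 3 = 0, so m = −1/3 or m = 3.
Through (5, 5) these give x + 3y = 20 and 3x − y = 10.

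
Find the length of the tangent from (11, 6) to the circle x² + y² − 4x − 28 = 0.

√85

The centre is (2, 0) and r = 4√2. The square of the distance from P to the centre is 81 + 36 = 117.
Power of the point: PT² = |PO|² − r² = 85, so PT = √85.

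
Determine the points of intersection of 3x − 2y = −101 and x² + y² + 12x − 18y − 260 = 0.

From the line, y = (101 + 3x)/2. Substituting:
13x² + 546x + 5525 = 0  ⟹  x² + 42x + 425 = 0
x = −17 or x = −25, giving (−17, 25) and (−25, 13).

(−25, 13) and (−17, 25)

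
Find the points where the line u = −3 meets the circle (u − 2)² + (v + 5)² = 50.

The line gives u = −3. Substituting into the circle:
v² + 10v = 0
v = 0 or v = −10, giving (−3, 0) and (−3, −10).

(−3, −10) and (−3, 0)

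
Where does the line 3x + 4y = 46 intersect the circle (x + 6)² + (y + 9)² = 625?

(−6, 16) and (18, −2)

Substitute y = (46 − 3x)/4:
25x² − 300x − 2700 = 0  ⟹  x² − 12x − 108 = 0
x = 18 or x = −6, giving (18, −2) and (−6, 16).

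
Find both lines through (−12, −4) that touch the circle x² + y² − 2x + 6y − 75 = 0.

6x + 7y = −100 and 7x − 6y = −60

Write the tangent as mx − y + (−4 − m·(−12)) = 0 and set its distance from the centre to √85:
[m·(13) − (1)]² = 85(m² + 1)
42m² − 13m − 42 = 0, so m = −6/7 or m = 7/6.
With m = −6/7: 6x + 7y = −100. With m = 7/6: 7x − 6y = −60.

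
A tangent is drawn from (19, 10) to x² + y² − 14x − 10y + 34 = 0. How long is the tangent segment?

√129

With centre O = (7, 5), |OP|² = 169 and r² = 40.
Power of the point: PT² = |PO|² − r² = 129, so PT = √129.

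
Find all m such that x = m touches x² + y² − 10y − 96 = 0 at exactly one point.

The line touches the circle iff its distance from (0, 5) is 11:
|1·0 + 0·5 − m| / √1 = 11
|m| = 11, so m = 11 or m = −11.

m = −11 or m = 11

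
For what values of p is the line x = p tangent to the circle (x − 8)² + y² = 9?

Tangency holds when the distance from the centre (8, 0) to the line equals the radius 3:
|1·8 + 0·0 − p| / √1 = 3
|p − (8)| = 3, so p = 11 or p = 5.

p = 5 or p = 11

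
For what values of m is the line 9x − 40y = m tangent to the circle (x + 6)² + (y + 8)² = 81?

m = −103 or m = 635

The line touches the circle iff its distance from (−6, −8) is 9:
|9·(−6) − 40·(−8) − m| / √1681 = 9
|m − (266)| = 9·41, so m = 635 or m = −103.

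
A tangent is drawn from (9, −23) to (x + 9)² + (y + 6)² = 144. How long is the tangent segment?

Centre (−9, −6), r² = 144. |PO|² = (18)² + (−17)² = 613.
By the tangent–radius right angle, tangent length = √(|PO|² − r²) = √469.

√469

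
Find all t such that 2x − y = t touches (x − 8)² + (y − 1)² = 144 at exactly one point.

Tangency holds when the distance from the centre (8, 1) to the line equals the radius 12:
|2·8 − 1·1 − t| / √5 = 12
|t − (15)| = 12√5.

t = 15 ± 12√5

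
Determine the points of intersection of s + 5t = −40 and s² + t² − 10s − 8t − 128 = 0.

Express t = (−40 − s)/5 and substitute into the circle:
26s² − 130s = 0  ⟹  s² − 5s = 0
s = 5 or s = 0, giving (5, −9) and (0, −8).

(0, −8) and (5, −9)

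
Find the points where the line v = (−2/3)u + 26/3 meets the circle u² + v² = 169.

From the line, v = (26 − 2u)/3. Substituting:
13u² − 104u − 845 = 0  ⟹  u² − 8u − 65 = 0
u = 13 or u = −5, giving (13, 0) and (−5, 12).

(−5, 12) and (13, 0)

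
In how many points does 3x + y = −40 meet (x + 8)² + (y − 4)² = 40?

1

Substituting the line into the circle gives 10x² + 280x + 1960 = 0.
Discriminant = (280)² − 4·10·(1960) = 0.
A repeated root: the line is tangent.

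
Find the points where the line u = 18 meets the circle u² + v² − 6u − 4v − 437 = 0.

(18, −13) and (18, 17)

The line gives u = 18. Substituting into the circle:
v² − 4v − 221 = 0
v = 17 or v = −13, giving (18, 17) and (18, −13).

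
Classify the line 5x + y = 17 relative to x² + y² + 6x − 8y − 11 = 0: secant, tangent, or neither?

Substituting the line into the circle gives 26x² − 124x + 142 = 0.
Δ = 15376 − 14768 = 608.
Two real roots: the line is a secant.

secant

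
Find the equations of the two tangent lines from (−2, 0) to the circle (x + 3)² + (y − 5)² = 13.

Let a tangent through (−2, 0) have slope m. Its distance from (−3, 5) must equal √13:
(−1m − (5))² = 13(m² + 1)
6m² − 5m − 6 = 0, so m = 3/2 or m = −2/3.
With m = 3/2: 3x − 2y = −6. With m = −2/3: 2x + 3y = −4.

3x − 2y = −6 and 2x + 3y = −4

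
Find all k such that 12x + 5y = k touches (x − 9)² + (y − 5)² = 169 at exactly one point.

k = −36 or k = 302

For a tangent, require d(centre, line) = r = 13.
|12·9 + 5·5 − k| / √169 = 13
|k − (133)| = 13·13, so k = 302 or k = −36.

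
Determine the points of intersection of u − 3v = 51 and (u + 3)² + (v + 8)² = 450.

From the line, v = (−51 + u)/3. Substituting:
10u² − 3240 = 0  ⟹  u² − 324 = 0
u = 18 or u = −18, giving (18, −11) and (−18, −23).

(−18, −23) and (18, −11)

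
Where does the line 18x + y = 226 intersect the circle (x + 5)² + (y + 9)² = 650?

Express y = −18x + 226 and substitute into the circle:
325x² − 8450x + 54600 = 0  ⟹  x² − 26x + 168 = 0
x = 14 or x = 12, giving (14, −26) and (12, 10).

(12, 10) and (14, −26)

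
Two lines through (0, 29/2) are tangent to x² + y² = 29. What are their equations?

Let a tangent through (0, 29/2) have slope m. Its distance from (0, 0) must equal √29:
[m·(0) − (−29/2)]² = 29(m² + 1)
4m² − 25 = 0, so m = −5/2 or m = 5/2.
With m = −5/2: 5x + 2y = 29. With m = 5/2: 5x − 2y = −29.

5x + 2y = 29 and 5x − 2y = −29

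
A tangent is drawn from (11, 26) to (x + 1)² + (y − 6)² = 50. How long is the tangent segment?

√494

With centre O = (−1, 6), |OP|² = 544 and r² = 50.
By the tangent–radius right angle, tangent length = √(|PO|² − r²) = √494.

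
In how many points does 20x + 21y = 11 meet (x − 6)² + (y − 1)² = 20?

d² = (20·6 + 21·1 − (11))²/841 = 16900/841; r² = 20.
Since d² > r², the line lies outside the circle.

0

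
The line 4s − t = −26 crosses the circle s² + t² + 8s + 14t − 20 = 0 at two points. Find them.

Express t = 4s + 26 and substitute into the circle:
17s² + 272s + 1020 = 0  ⟹  s² + 16s + 60 = 0
s = −6 or s = −10, giving (−6, 2) and (−10, −14).

(−10, −14) and (−6, 2)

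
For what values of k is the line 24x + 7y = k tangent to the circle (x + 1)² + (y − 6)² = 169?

k = −307 or k = 343

Tangency holds when the distance from the centre (−1, 6) to the line equals the radius 13:
|24·(−1) + 7·6 − k| / √625 = 13
|k − (18)| = 13·25, so k = 343 or k = −307.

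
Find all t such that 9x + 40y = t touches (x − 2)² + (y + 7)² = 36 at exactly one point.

t = −508 or t = −16

Tangency holds when the distance from the centre (2, −7) to the line equals the radius 6:
|9·2 + 40·(−7) − t| / √1681 = 6
|t − (−262)| = 6·41, so t = −16 or t = −508.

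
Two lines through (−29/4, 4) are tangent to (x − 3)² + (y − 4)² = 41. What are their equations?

A line y − (4) = m(x − (−29/4)) is tangent when its distance from (3, 4) is √41:
(41/4m − (0))² = 41(m² + 1)
25m² − 16 = 0, so m = −4/5 or m = 4/5.
Through (−29/4, 4) these give 4x + 5y = −9 and 4x − 5y = −49.

4x + 5y = −9 and 4x − 5y = −49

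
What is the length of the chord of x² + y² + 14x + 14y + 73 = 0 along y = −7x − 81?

5√2

Centre (−7, −7), r² = 25. Perpendicular distance d from centre to line = |25| / √50 = 25/√50.
Chord = 2√(r² − d²) = 2·√(25/2) = 5√2.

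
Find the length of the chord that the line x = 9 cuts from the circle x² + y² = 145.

The distance from (0, 0) to the line is 9, and r² = 145.
Chord = 2√(r² − d²) = 2·√(64) = 16.

16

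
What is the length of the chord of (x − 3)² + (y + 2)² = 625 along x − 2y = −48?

4√5

Express y = (48 + x)/2 and substitute into the circle:
5x² + 80x + 240 = 0  ⟹  x² + 16x + 48 = 0
x = −4 or x = −12, giving (−4, 22) and (−12, 18).
Chord length = distance between (−4, 22) and (−12, 18) = √80 = 4√5.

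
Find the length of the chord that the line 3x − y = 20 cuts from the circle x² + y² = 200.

8√10

Centre (0, 0), r² = 200. Perpendicular distance d from centre to line = |−20| / √10 = 20/√10.
Chord = 2√(r² − d²) = 2·√(160) = 8√10.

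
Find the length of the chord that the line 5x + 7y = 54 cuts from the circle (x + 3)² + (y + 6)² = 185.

Centre (−3, −6), r² = 185. Perpendicular distance d from centre to line = |−111| / √74 = 111/√74.
Half the chord is √(r² − d²) = √(37/2), so the full chord is √74.

√74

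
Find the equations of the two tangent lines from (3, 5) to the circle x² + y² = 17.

A line y − (5) = m(x − (3)) is tangent when its distance from (0, 0) is √17:
[m·(−3) − (−5)]² = 17(m² + 1)
4m² + 15m − 4 = 0, so m = 1/4 or m = −4.
With m = 1/4: x − 4y = −17. With m = −4: 4x + y = 17.

x − 4y = −17 and 4x + y = 17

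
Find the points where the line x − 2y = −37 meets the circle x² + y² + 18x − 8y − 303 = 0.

From the line, y = (37 + x)/2. Substituting:
5x² + 130x − 435 = 0  ⟹  x² + 26x − 87 = 0
x = 3 or x = −29, giving (3, 20) and (−29, 4).

(−29, 4) and (3, 20)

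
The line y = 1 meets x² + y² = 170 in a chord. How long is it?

Centre (0, 0), r² = 170. Perpendicular distance d from centre to line = |−1| / √1 = 1.
Chord = 2√(r² − d²) = 2·√(169) = 26.

26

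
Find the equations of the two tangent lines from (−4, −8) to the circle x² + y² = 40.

x − 3y = 20 and 3x + y = −20

Write the tangent as mx − y + (−8 − m·(−4)) = 0 and set its distance from the centre to 2√10:
(4m − (8))² = 40(m² + 1)
3m² + 8m − 3 = 0, so m = 1/3 or m = −3.
Through (−4, −8) these give x − 3y = 20 and 3x + y = −20.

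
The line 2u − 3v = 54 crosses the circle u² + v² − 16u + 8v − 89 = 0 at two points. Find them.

(3, −16) and (21, −4)

Substitute v = (−54 + 2u)/3:
13u² − 312u + 819 = 0  ⟹  u² − 24u + 63 = 0
u = 21 or u = 3, giving (21, −4) and (3, −16).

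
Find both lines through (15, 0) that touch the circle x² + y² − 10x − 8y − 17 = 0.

Write the tangent as mx − y + (0 − m·(15)) = 0 and set its distance from the centre to √58:
[m·(−10) − (4)]² = 58(m² + 1)
21m² + 40m − 21 = 0, so m = −7/3 or m = 3/7.
With m = −7/3: 7x + 3y = 105. With m = 3/7: 3x − 7y = 45.

7x + 3y = 105 and 3x − 7y = 45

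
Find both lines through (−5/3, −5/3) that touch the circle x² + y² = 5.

Let a tangent through (−5/3, −5/3) have slope m. Its distance from (0, 0) must equal √5:
[m·(5/3) − (5/3)]² = 5(m² + 1)
2m² + 5m + 2 = 0, so m = −1/2 or m = −2.
With m = −1/2: x + 2y = −5. With m = −2: 2x + y = −5.

x + 2y = −5 and 2x + y = −5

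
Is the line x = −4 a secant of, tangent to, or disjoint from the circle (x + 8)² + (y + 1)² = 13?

Substituting the line into the circle gives y² + 2y + 4 = 0.
Δ = 4 − 16 = −12.
No real roots: the line does not meet the circle.

disjoint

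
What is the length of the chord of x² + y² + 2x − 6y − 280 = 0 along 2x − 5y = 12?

The distance from (−1, 3) to the line is 29/√29, and r² = 290.
Chord = 2√(r² − d²) = 2·√(261) = 6√29.

6√29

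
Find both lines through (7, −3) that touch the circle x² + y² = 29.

2x − 5y = 29 and 5x + 2y = 29

Let a tangent through (7, −3) have slope m. Its distance from (0, 0) must equal √29:
(−7m − (3))² = 29(m² + 1)
10m² + 21m − 10 = 0, so m = 2/5 or m = −5/2.
Through (7, −3) these give 2x − 5y = 29 and 5x + 2y = 29.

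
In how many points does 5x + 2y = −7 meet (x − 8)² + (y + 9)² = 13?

0

d² = (5·8 + 2·(−9) − (−7))²/29 = 29; r² = 13.
Since d² > r², the line lies outside the circle.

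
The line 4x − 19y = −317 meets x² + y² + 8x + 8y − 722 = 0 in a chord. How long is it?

Centre (−4, −4), r² = 754. Perpendicular distance d from centre to line = |377| / √377 = 377/√377.
Chord = 2√(r² − d²) = 2·√(377) = 2√377.

2√377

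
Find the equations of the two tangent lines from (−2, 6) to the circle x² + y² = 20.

2x − y = −10 and x + 2y = 10

A line y − (6) = m(x − (−2)) is tangent when its distance from (0, 0) is 2√5:
(2m − (−6))² = 20(m² + 1)
2m² − 3m − 2 = 0, so m = 2 or m = −1/2.
Through (−2, 6) these give 2x − y = −10 and x + 2y = 10.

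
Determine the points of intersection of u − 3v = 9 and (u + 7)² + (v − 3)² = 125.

(−12, −7) and (3, −2)

From the line, v = (−9 + u)/3. Substituting:
10u² + 90u − 360 = 0  ⟹  u² + 9u − 36 = 0
u = 3 or u = −12, giving (3, −2) and (−12, −7).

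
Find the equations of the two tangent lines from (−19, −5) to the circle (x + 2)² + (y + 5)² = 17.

A line y − (−5) = m(x − (−19)) is tangent when its distance from (−2, −5) is √17:
[m·(17) − (0)]² = 17(m² + 1)
16m² − 1 = 0, so m = 1/4 or m = −1/4.
Through (−19, −5) these give x − 4y = 1 and x + 4y = −39.

x − 4y = 1 and x + 4y = −39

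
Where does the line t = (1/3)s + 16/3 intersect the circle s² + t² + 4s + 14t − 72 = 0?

Express t = (16 + s)/3 and substitute into the circle:
10s² + 110s + 280 = 0  ⟹  s² + 11s + 28 = 0
s = −4 or s = −7, giving (−4, 4) and (−7, 3).

(−7, 3) and (−4, 4)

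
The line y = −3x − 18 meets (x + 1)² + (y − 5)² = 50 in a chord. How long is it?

The distance from (−1, 5) to the line is 20/√10, and r² = 50.
Chord = 2√(r² − d²) = 2·√(10) = 2√10.

2√10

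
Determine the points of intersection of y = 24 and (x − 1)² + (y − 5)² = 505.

Substitute y = 24:
x² − 2x − 143 = 0
x = 13 or x = −11, giving (13, 24) and (−11, 24).

(−11, 24) and (13, 24)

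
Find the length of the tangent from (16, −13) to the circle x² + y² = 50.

The centre is (0, 0) and r = 5√2. The square of the distance from P to the centre is 256 + 169 = 425.
The tangent meets the radius at right angles, so tangent² = |PO|² − r² = 425 − 50 = 375.

5√15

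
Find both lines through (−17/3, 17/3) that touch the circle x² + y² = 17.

A line y − (17/3) = m(x − (−17/3)) is tangent when its distance from (0, 0) is √17:
(17/3m − (−17/3))² = 17(m² + 1)
4m² + 17m + 4 = 0, so m = −4 or m = −1/4.
Through (−17/3, 17/3) these give 4x + y = −17 and x + 4y = 17.

4x + y = −17 and x + 4y = 17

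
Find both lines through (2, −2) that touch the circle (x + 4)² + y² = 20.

A line y − (−2) = m(x − (2)) is tangent when its distance from (−4, 0) is 2√5:
[m·(−6) − (2)]² = 20(m² + 1)
2m² + 3m − 2 = 0, so m = −2 or m = 1/2.
With m = −2: 2x + y = 2. With m = 1/2: x − 2y = 6.

2x + y = 2 and x − 2y = 6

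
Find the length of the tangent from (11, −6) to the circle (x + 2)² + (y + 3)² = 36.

The centre is (−2, −3) and r = 6. The square of the distance from P to the centre is 169 + 9 = 178.
Power of the point: PT² = |PO|² − r² = 142, so PT = √142.

√142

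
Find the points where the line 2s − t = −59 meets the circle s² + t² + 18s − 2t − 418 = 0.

(−31, −3) and (−19, 21)

Substitute t = 2s + 59:
5s² + 250s + 2945 = 0  ⟹  s² + 50s + 589 = 0
s = −19 or s = −31, giving (−19, 21) and (−31, −3).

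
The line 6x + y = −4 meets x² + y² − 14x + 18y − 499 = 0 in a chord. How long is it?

Centre (7, −9), r² = 629. Perpendicular distance d from centre to line = |37| / √37 = 37/√37.
Chord = 2√(r² − d²) = 2·√(592) = 8√37.

8√37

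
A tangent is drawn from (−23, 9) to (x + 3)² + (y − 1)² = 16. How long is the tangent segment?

The centre is (−3, 1) and r = 4. The square of the distance from P to the centre is 400 + 64 = 464.
Power of the point: PT² = |PO|² − r² = 448, so PT = 8√7.

8√7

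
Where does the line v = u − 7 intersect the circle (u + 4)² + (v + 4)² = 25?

Express v = u − 7 and substitute into the circle:
2u² + 2u = 0  ⟹  u² + u = 0
u = 0 or u = −1, giving (0, −7) and (−1, −8).

(−1, −8) and (0, −7)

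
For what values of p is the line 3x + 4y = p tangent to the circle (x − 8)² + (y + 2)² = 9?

Tangency holds when the distance from the centre (8, −2) to the line equals the radius 3:
|3·8 + 4·(−2) − p| / √25 = 3
|p − (16)| = 3·5, so p = 31 or p = 1.

p = 1 or p = 31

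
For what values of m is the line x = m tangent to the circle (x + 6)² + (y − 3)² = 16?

m = −10 or m = −2

The line touches the circle iff its distance from (−6, 3) is 4:
|1·(−6) + 0·3 − m| / √1 = 4
|m − (−6)| = 4, so m = −2 or m = −10.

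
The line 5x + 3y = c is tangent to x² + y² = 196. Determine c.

c = ±14√34

The line touches the circle iff its distance from (0, 0) is 14:
|5·0 + 3·0 − c| / √34 = 14
|c| = 14√34.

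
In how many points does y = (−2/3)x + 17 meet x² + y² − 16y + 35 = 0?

Substituting the line into the circle gives 13x² − 108x + 468 = 0.
Discriminant = (−108)² − 4·13·(468) = −12672 < 0.
No real roots: the line does not meet the circle.

0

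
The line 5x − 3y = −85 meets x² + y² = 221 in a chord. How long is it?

√34

Express y = (85 + 5x)/3 and substitute into the circle:
34x² + 850x + 5236 = 0  ⟹  x² + 25x + 154 = 0
x = −11 or x = −14, giving (−11, 10) and (−14, 5).
|(−11, 10) − (−14, 5)| = √((3)² + (5)²) = √34.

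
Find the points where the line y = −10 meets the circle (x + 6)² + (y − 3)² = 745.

Substitute y = −10:
x² + 12x − 540 = 0
x = 18 or x = −30, giving (18, −10) and (−30, −10).

(−30, −10) and (18, −10)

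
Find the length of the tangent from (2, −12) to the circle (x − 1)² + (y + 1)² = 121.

The centre is (1, −1) and r = 11. The square of the distance from P to the centre is 1 + 121 = 122.
The tangent meets the radius at right angles, so tangent² = |PO|² − r² = 122 − 121 = 1.

1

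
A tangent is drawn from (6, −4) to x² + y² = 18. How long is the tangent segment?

√34

The centre is (0, 0) and r = 3√2. The square of the distance from P to the centre is 36 + 16 = 52.
Power of the point: PT² = |PO|² − r² = 34, so PT = √34.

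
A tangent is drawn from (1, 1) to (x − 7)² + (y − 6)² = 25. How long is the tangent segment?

With centre O = (7, 6), |OP|² = 61 and r² = 25.
By the tangent–radius right angle, tangent length = √(|PO|² − r²) = √36 = 6.

6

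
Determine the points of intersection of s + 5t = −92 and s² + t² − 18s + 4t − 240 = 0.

Substitute t = (−92 − s)/5:
26s² − 286s + 624 = 0  ⟹  s² − 11s + 24 = 0
s = 8 or s = 3, giving (8, −20) and (3, −19).

(3, −19) and (8, −20)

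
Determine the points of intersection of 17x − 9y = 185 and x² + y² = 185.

(4, −13) and (13, 4)

From the line, y = (−185 + 17x)/9. Substituting:
370x² − 6290x + 19240 = 0  ⟹  x² − 17x + 52 = 0
x = 13 or x = 4, giving (13, 4) and (4, −13).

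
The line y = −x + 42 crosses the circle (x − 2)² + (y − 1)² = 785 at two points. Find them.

Substitute y = −x + 42:
2x² − 86x + 900 = 0  ⟹  x² − 43x + 450 = 0
x = 25 or x = 18, giving (25, 17) and (18, 24).

(18, 24) and (25, 17)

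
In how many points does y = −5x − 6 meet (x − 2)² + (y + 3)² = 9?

d² = (5·2 + 1·(−3) − (−6))²/26 = 13/2; r² = 9.
Since d² < r², the line cuts the circle twice.

2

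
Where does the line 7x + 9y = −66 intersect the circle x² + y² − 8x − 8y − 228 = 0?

Substitute y = (−66 − 7x)/9:
130x² + 780x − 9360 = 0  ⟹  x² + 6x − 72 = 0
x = 6 or x = −12, giving (6, −12) and (−12, 2).

(−12, 2) and (6, −12)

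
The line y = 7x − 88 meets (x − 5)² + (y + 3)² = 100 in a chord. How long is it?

10√2

The distance from (5, −3) to the line is 50/√50, and r² = 100.
Chord = 2√(r² − d²) = 2·√(50) = 10√2.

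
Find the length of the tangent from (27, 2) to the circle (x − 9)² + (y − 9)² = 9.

The centre is (9, 9) and r = 3. The square of the distance from P to the centre is 324 + 49 = 373.
By the tangent–radius right angle, tangent length = √(|PO|² − r²) = √364 = 2√91.

2√91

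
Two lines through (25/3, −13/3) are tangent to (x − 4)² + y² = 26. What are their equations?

Let a tangent through (25/3, −13/3) have slope m. Its distance from (4, 0) must equal √26:
(−13/3m − (13/3))² = 26(m² + 1)
5m² − 26m + 5 = 0, so m = 1/5 or m = 5.
Through (25/3, −13/3) these give x − 5y = 30 and 5x − y = 46.

x − 5y = 30 and 5x − y = 46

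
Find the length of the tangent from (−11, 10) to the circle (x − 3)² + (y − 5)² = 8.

Centre (3, 5), r² = 8. |PO|² = (−14)² + (5)² = 221.
The tangent meets the radius at right angles, so tangent² = |PO|² − r² = 221 − 8 = 213.

√213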